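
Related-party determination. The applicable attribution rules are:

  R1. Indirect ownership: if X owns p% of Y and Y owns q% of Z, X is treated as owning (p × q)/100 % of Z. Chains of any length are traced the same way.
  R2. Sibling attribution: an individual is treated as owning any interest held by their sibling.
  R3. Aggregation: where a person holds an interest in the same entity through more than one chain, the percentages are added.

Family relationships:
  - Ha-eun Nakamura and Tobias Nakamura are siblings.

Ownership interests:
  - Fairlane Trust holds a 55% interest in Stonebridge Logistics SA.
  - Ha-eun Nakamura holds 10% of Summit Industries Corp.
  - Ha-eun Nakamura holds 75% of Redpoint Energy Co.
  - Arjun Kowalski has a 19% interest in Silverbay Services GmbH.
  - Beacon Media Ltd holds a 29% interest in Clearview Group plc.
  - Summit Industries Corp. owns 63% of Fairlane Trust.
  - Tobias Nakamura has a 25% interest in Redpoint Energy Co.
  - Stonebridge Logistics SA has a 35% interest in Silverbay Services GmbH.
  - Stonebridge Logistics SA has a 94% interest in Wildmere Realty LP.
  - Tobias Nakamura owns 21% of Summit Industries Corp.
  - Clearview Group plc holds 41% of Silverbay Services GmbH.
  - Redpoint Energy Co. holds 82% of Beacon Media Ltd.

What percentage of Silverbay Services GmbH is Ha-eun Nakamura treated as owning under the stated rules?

13.509325%

By sibling attribution (R2), Ha-eun Nakamura is treated as also owning Tobias Nakamura's interest in Summit Industries Corp, giving 10% + 21% = 31%.
By sibling attribution (R2), Ha-eun Nakamura is treated as also owning Tobias Nakamura's interest in Redpoint Energy Co, giving 75% + 25% = 100%.
Chain via Summit Industries Corp. → Fairlane Trust → Stonebridge Logistics SA (R1): 31% × 63% × 55% × 35% = 3.759525% of Silverbay Services GmbH.
Chain via Redpoint Energy Co. → Beacon Media Ltd → Clearview Group plc (R1): 100% × 82% × 29% × 41% = 9.7498% of Silverbay Services GmbH.
Aggregating (R3): 3.759525% + 9.7498% = 13.509325%.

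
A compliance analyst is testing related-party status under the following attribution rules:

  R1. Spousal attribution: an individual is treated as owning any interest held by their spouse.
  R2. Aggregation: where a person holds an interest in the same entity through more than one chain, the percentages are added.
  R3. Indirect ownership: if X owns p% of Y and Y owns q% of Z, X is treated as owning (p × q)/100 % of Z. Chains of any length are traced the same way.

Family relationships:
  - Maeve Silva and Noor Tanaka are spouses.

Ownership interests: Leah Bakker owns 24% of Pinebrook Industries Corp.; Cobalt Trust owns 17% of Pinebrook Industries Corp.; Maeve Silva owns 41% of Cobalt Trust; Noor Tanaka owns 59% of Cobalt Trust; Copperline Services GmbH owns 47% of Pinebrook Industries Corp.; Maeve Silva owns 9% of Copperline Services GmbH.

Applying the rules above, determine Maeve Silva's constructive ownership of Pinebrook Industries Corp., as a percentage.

By spousal attribution (R1), Maeve Silva is treated as also owning Noor Tanaka's interest in Cobalt Trust, giving 41% + 59% = 100%.
Chain via Cobalt Trust (R3): 100% × 17% = 17% of Pinebrook Industries Corp.
Chain via Copperline Services GmbH (R3): 9% × 47% = 4.23% of Pinebrook Industries Corp.
Aggregating (R2): 17% + 4.23% = 21.23%.

21.23%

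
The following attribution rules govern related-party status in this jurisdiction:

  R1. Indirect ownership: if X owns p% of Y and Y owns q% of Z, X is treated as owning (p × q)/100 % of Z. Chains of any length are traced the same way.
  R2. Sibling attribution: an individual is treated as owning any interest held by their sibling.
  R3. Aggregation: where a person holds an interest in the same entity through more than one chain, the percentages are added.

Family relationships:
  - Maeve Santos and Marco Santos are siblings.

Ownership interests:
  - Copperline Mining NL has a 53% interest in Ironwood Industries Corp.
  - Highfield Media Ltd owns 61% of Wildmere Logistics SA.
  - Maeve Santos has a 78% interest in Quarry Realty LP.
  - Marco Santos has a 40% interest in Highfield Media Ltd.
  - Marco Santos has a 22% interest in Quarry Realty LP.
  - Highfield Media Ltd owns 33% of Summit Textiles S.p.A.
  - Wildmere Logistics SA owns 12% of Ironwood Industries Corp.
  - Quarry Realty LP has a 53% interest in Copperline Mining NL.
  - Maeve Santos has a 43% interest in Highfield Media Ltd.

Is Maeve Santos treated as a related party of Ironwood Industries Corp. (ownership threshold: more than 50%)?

By sibling attribution (R2), Maeve Santos is treated as also owning Marco Santos's interest in Quarry Realty LP, giving 78% + 22% = 100%.
By sibling attribution (R2), Maeve Santos is treated as also owning Marco Santos's interest in Highfield Media Ltd, giving 43% + 40% = 83%.
Chain via Quarry Realty LP → Copperline Mining NL (R1): 100% × 53% × 53% = 28.09% of Ironwood Industries Corp.
Chain via Highfield Media Ltd → Wildmere Logistics SA (R1): 83% × 61% × 12% = 6.0756% of Ironwood Industries Corp.
Aggregating (R3): 28.09% + 6.0756% = 34.1656%.
34.1656% does not exceed the 50% threshold, so Maeve is not a related party to Ironwood Industries Corp.

No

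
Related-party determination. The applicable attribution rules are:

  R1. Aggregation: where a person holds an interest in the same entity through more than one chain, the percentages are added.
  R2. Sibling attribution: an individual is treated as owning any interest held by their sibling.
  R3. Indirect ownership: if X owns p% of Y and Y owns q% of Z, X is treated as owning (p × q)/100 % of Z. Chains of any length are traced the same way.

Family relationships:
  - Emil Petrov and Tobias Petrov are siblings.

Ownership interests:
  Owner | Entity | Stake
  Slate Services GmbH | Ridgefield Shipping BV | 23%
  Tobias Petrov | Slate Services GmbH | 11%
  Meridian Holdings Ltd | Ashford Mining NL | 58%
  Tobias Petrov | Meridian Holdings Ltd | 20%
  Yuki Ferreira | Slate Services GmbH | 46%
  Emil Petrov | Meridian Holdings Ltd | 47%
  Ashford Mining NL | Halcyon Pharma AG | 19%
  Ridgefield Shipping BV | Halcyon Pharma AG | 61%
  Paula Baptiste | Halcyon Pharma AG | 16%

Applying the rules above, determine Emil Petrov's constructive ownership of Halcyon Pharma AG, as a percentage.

8.9267%

By sibling attribution (R2), Emil Petrov is treated as also owning Tobias Petrov's interest in Meridian Holdings Ltd, giving 47% + 20% = 67%.
By sibling attribution (R2), Emil Petrov is treated as owning Tobias Petrov's 11% interest in Slate Services GmbH.
Chain via Meridian Holdings Ltd → Ashford Mining NL (R3): 67% × 58% × 19% = 7.3834% of Halcyon Pharma AG.
Chain via Slate Services GmbH → Ridgefield Shipping BV (R3): 11% × 23% × 61% = 1.5433% of Halcyon Pharma AG.
Aggregating (R1): 7.3834% + 1.5433% = 8.9267%.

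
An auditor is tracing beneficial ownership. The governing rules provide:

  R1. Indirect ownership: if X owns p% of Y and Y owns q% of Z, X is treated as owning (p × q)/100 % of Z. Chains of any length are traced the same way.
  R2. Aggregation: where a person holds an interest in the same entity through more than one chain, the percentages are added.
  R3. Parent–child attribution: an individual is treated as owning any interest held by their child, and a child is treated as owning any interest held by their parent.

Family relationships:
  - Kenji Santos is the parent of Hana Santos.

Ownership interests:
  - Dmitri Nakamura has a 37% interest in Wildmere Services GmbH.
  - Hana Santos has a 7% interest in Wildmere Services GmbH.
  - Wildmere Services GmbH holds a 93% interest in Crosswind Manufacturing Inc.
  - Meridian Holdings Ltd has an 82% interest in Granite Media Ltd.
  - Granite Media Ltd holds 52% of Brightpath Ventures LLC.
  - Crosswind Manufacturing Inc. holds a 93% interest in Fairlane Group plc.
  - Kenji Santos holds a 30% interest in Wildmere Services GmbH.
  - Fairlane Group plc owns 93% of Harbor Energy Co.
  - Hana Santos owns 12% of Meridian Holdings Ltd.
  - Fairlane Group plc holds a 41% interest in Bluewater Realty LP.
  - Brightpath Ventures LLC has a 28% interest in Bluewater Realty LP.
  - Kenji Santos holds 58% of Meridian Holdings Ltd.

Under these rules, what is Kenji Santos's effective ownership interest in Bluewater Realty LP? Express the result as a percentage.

By parent–child attribution (R3), Kenji Santos is treated as also owning Hana Santos's interest in Wildmere Services GmbH, giving 30% + 7% = 37%.
By parent–child attribution (R3), Kenji Santos is treated as also owning Hana Santos's interest in Meridian Holdings Ltd, giving 58% + 12% = 70%.
Chain via Wildmere Services GmbH → Crosswind Manufacturing Inc. → Fairlane Group plc (R1): 37% × 93% × 93% × 41% = 13.120533% of Bluewater Realty LP.
Chain via Meridian Holdings Ltd → Granite Media Ltd → Brightpath Ventures LLC (R1): 70% × 82% × 52% × 28% = 8.35744% of Bluewater Realty LP.
Aggregating (R2): 13.120533% + 8.35744% = 21.477973%.

21.477973%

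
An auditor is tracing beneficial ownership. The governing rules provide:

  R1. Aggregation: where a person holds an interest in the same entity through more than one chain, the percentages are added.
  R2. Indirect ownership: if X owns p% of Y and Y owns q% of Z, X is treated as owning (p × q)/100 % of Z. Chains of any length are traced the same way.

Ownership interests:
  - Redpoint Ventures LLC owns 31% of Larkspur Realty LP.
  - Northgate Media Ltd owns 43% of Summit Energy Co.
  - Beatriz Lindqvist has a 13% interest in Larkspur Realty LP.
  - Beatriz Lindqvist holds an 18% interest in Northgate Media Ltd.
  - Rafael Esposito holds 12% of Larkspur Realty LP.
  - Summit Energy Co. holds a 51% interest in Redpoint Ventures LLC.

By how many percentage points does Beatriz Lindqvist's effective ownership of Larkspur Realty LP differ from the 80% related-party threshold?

65.776306

Chain via Northgate Media Ltd → Summit Energy Co. → Redpoint Ventures LLC (R2): 18% × 43% × 51% × 31% = 1.223694% of Larkspur Realty LP.
Direct interest in Larkspur Realty LP: 13%.
Aggregating (R1): 1.223694% + 13% = 14.223694%.
14.223694% falls short of the 80% threshold by 65.776306 percentage points.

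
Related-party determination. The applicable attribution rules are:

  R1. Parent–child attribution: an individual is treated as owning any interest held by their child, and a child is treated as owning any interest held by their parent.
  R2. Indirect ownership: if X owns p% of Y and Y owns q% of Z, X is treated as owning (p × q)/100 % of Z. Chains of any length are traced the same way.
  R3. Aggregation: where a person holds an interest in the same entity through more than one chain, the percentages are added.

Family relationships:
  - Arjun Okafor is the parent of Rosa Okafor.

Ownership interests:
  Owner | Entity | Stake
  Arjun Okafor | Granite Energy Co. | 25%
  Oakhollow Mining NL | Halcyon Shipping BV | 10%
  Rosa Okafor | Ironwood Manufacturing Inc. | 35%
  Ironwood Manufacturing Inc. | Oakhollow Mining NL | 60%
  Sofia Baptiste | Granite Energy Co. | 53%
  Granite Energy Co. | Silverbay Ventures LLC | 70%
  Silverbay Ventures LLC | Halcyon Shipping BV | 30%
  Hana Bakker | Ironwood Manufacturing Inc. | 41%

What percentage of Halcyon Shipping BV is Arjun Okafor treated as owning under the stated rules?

By parent–child attribution (R1), Arjun Okafor is treated as owning Rosa Okafor's 35% interest in Ironwood Manufacturing Inc.
Chain via Granite Energy Co. → Silverbay Ventures LLC (R2): 25% × 70% × 30% = 5.25% of Halcyon Shipping BV.
Chain via Ironwood Manufacturing Inc. → Oakhollow Mining NL (R2): 35% × 60% × 10% = 2.1% of Halcyon Shipping BV.
Aggregating (R3): 5.25% + 2.1% = 7.35%.

7.35%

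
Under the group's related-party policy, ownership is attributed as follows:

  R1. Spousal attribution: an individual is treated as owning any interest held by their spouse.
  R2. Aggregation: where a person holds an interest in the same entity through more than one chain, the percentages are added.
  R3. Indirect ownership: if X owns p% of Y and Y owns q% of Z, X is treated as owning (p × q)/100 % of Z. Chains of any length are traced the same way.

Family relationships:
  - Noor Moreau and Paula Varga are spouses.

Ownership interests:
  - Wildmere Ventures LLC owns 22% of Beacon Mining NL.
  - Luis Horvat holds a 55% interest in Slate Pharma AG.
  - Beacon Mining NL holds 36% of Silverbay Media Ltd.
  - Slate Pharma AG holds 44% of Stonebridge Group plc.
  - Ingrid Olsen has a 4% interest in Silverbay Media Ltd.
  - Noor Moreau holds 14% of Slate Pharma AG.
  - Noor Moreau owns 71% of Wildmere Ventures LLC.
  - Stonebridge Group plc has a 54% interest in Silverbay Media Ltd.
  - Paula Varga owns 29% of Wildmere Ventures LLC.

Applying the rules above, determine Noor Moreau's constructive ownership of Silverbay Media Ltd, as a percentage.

11.2464%

By spousal attribution (R1), Noor Moreau is treated as also owning Paula Varga's interest in Wildmere Ventures LLC, giving 71% + 29% = 100%.
Chain via Wildmere Ventures LLC → Beacon Mining NL (R3): 100% × 22% × 36% = 7.92% of Silverbay Media Ltd.
Chain via Slate Pharma AG → Stonebridge Group plc (R3): 14% × 44% × 54% = 3.3264% of Silverbay Media Ltd.
Aggregating (R2): 7.92% + 3.3264% = 11.2464%.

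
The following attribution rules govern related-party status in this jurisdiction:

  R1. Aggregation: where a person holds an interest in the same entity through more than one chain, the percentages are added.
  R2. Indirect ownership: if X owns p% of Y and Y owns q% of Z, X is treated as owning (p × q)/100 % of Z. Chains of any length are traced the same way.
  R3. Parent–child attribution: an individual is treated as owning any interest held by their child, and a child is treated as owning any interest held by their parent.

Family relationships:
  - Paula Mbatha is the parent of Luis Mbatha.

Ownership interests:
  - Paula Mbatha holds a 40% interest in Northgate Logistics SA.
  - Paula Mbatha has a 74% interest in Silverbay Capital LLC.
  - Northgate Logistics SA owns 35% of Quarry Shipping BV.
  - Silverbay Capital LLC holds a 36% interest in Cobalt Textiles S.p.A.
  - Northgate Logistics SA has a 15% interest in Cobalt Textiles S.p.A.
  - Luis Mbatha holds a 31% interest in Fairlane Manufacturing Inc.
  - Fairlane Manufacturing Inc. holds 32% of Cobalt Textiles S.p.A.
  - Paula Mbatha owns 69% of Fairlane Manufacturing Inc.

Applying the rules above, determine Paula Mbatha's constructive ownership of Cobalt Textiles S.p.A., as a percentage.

64.64%

By parent–child attribution (R3), Paula Mbatha is treated as also owning Luis Mbatha's interest in Fairlane Manufacturing Inc, giving 69% + 31% = 100%.
Chain via Silverbay Capital LLC (R2): 74% × 36% = 26.64% of Cobalt Textiles S.p.A.
Chain via Fairlane Manufacturing Inc. (R2): 100% × 32% = 32% of Cobalt Textiles S.p.A.
Chain via Northgate Logistics SA (R2): 40% × 15% = 6% of Cobalt Textiles S.p.A.
Aggregating (R1): 26.64% + 32% + 6% = 64.64%.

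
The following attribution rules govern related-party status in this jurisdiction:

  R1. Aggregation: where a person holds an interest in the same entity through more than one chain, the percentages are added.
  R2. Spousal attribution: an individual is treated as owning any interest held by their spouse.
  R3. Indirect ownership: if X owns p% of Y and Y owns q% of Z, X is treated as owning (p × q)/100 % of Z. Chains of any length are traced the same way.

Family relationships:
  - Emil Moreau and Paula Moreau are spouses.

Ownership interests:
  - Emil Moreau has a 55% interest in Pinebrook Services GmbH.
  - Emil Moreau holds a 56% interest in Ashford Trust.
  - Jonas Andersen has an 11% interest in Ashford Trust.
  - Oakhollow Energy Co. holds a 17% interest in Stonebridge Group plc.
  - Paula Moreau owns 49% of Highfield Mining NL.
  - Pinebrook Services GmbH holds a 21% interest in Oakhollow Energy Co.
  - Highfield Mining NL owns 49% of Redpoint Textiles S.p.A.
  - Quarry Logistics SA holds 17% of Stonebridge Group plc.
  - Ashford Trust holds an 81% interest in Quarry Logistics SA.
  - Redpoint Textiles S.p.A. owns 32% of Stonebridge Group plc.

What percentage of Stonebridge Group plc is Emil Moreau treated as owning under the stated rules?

17.3579%

By spousal attribution (R2), Emil Moreau is treated as owning Paula Moreau's 49% interest in Highfield Mining NL.
Chain via Ashford Trust → Quarry Logistics SA (R3): 56% × 81% × 17% = 7.7112% of Stonebridge Group plc.
Chain via Pinebrook Services GmbH → Oakhollow Energy Co. (R3): 55% × 21% × 17% = 1.9635% of Stonebridge Group plc.
Chain via Highfield Mining NL → Redpoint Textiles S.p.A. (R3): 49% × 49% × 32% = 7.6832% of Stonebridge Group plc.
Aggregating (R1): 7.7112% + 1.9635% + 7.6832% = 17.3579%.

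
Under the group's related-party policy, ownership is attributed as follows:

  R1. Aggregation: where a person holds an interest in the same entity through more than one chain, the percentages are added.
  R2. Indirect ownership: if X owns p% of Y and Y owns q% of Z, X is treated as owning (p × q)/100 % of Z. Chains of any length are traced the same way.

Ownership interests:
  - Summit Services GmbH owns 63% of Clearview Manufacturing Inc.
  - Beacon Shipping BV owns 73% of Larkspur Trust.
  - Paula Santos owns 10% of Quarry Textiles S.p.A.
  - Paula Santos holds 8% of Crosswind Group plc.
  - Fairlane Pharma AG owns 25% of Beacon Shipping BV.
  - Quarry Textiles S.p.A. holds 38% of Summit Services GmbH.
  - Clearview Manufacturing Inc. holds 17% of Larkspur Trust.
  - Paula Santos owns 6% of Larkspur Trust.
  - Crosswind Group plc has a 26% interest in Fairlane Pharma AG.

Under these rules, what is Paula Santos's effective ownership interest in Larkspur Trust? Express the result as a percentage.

Chain via Quarry Textiles S.p.A. → Summit Services GmbH → Clearview Manufacturing Inc. (R2): 10% × 38% × 63% × 17% = 0.40698% of Larkspur Trust.
Chain via Crosswind Group plc → Fairlane Pharma AG → Beacon Shipping BV (R2): 8% × 26% × 25% × 73% = 0.3796% of Larkspur Trust.
Direct interest in Larkspur Trust: 6%.
Aggregating (R1): 0.40698% + 0.3796% + 6% = 6.78658%.

6.78658%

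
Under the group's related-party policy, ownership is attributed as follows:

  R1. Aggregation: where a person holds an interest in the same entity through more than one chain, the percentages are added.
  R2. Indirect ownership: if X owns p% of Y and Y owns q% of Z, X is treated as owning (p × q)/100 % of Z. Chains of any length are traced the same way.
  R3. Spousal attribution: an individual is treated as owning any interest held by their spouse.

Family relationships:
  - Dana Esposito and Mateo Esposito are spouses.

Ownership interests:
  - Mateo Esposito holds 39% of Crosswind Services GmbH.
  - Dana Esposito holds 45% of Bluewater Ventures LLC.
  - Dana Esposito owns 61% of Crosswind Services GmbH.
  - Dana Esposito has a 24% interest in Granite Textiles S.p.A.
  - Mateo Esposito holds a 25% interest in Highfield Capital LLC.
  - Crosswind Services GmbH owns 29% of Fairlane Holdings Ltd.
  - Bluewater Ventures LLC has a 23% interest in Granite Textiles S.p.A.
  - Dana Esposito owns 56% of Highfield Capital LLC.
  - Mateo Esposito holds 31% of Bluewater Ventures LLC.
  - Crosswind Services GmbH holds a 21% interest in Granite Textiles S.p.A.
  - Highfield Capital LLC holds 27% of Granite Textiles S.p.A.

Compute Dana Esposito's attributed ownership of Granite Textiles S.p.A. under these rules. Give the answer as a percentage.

By spousal attribution (R3), Dana Esposito is treated as also owning Mateo Esposito's interest in Bluewater Ventures LLC, giving 45% + 31% = 76%.
By spousal attribution (R3), Dana Esposito is treated as also owning Mateo Esposito's interest in Crosswind Services GmbH, giving 61% + 39% = 100%.
By spousal attribution (R3), Dana Esposito is treated as also owning Mateo Esposito's interest in Highfield Capital LLC, giving 56% + 25% = 81%.
Chain via Bluewater Ventures LLC (R2): 76% × 23% = 17.48% of Granite Textiles S.p.A.
Chain via Crosswind Services GmbH (R2): 100% × 21% = 21% of Granite Textiles S.p.A.
Chain via Highfield Capital LLC (R2): 81% × 27% = 21.87% of Granite Textiles S.p.A.
Direct interest in Granite Textiles S.p.A: 24%.
Aggregating (R1): 17.48% + 21% + 21.87% + 24% = 84.35%.

84.35%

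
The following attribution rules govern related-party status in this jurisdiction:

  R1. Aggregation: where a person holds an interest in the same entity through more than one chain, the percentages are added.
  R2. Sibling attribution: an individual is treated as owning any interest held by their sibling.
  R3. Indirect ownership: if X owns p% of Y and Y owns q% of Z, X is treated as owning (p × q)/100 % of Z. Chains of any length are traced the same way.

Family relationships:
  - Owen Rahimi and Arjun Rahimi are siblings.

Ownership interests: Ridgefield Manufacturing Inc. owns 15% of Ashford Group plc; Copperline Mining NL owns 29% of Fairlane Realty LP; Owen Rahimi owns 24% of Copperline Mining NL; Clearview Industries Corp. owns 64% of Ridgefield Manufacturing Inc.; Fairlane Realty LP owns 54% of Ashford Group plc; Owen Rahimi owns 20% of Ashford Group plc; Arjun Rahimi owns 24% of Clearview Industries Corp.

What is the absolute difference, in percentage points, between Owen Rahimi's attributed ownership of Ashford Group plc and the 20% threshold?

By sibling attribution (R2), Owen Rahimi is treated as owning Arjun Rahimi's 24% interest in Clearview Industries Corp.
Chain via Copperline Mining NL → Fairlane Realty LP (R3): 24% × 29% × 54% = 3.7584% of Ashford Group plc.
Direct interest in Ashford Group plc: 20%.
Chain via Clearview Industries Corp. → Ridgefield Manufacturing Inc. (R3): 24% × 64% × 15% = 2.304% of Ashford Group plc.
Aggregating (R1): 3.7584% + 20% + 2.304% = 26.0624%.
26.0624% exceeds the 20% threshold by 6.0624 percentage points.

6.0624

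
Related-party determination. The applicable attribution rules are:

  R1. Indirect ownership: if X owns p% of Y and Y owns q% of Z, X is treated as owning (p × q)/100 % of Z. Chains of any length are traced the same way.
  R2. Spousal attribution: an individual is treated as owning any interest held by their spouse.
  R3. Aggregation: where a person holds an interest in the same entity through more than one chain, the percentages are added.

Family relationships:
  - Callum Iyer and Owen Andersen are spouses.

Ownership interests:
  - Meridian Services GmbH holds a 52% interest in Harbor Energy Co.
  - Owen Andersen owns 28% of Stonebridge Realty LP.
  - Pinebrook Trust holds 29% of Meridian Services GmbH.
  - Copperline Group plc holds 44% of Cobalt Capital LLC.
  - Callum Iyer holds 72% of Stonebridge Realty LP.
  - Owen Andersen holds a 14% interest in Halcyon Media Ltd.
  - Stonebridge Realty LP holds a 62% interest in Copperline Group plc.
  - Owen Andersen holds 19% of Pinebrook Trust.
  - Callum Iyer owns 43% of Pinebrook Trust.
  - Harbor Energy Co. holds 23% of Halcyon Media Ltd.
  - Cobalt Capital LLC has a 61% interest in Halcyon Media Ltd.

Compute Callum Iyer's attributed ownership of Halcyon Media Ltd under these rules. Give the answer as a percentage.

32.791208%

By spousal attribution (R2), Callum Iyer is treated as also owning Owen Andersen's interest in Pinebrook Trust, giving 43% + 19% = 62%.
By spousal attribution (R2), Callum Iyer is treated as also owning Owen Andersen's interest in Stonebridge Realty LP, giving 72% + 28% = 100%.
By spousal attribution (R2), Callum Iyer is treated as owning Owen Andersen's 14% interest in Halcyon Media Ltd.
Chain via Pinebrook Trust → Meridian Services GmbH → Harbor Energy Co. (R1): 62% × 29% × 52% × 23% = 2.150408% of Halcyon Media Ltd.
Chain via Stonebridge Realty LP → Copperline Group plc → Cobalt Capital LLC (R1): 100% × 62% × 44% × 61% = 16.6408% of Halcyon Media Ltd.
Direct interest in Halcyon Media Ltd: 14%.
Aggregating (R3): 2.150408% + 16.6408% + 14% = 32.791208%.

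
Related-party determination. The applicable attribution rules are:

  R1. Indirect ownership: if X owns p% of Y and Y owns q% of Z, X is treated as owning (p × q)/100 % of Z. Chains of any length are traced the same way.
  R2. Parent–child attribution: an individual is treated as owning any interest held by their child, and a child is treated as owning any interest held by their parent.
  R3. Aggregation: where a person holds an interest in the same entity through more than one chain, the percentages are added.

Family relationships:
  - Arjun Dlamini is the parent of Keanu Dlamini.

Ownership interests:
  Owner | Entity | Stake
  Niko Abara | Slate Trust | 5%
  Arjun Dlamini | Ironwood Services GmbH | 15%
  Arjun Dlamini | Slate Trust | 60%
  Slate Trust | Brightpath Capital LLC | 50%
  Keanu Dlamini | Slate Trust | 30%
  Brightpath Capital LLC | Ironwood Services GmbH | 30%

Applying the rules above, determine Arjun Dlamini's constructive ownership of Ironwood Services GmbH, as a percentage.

28.5%

By parent–child attribution (R2), Arjun Dlamini is treated as also owning Keanu Dlamini's interest in Slate Trust, giving 60% + 30% = 90%.
Chain via Slate Trust → Brightpath Capital LLC (R1): 90% × 50% × 30% = 13.5% of Ironwood Services GmbH.
Direct interest in Ironwood Services GmbH: 15%.
Aggregating (R3): 13.5% + 15% = 28.5%.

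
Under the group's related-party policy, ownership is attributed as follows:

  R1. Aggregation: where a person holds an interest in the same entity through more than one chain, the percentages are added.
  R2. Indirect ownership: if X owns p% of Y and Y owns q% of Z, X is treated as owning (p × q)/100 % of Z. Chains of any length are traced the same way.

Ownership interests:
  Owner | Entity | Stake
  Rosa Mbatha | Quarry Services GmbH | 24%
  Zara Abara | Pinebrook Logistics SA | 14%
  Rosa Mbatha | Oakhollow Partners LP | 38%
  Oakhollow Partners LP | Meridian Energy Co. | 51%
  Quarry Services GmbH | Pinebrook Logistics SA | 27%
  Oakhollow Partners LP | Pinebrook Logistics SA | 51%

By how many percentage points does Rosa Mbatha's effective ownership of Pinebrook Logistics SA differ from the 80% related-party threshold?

Chain via Oakhollow Partners LP (R2): 38% × 51% = 19.38% of Pinebrook Logistics SA.
Chain via Quarry Services GmbH (R2): 24% × 27% = 6.48% of Pinebrook Logistics SA.
Aggregating (R1): 19.38% + 6.48% = 25.86%.
25.86% falls short of the 80% threshold by 54.14 percentage points.

54.14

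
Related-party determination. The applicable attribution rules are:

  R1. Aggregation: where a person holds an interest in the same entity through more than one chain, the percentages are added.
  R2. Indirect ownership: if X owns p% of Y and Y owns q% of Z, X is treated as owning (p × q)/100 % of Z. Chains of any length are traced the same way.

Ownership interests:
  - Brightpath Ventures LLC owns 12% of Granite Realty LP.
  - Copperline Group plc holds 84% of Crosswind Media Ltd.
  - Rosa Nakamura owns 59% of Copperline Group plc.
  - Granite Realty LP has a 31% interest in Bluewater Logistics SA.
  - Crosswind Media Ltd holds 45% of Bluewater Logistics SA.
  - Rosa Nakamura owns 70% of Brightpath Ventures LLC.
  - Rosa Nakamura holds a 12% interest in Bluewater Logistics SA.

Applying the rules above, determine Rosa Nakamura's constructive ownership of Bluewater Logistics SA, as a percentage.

36.906%

Chain via Copperline Group plc → Crosswind Media Ltd (R2): 59% × 84% × 45% = 22.302% of Bluewater Logistics SA.
Chain via Brightpath Ventures LLC → Granite Realty LP (R2): 70% × 12% × 31% = 2.604% of Bluewater Logistics SA.
Direct interest in Bluewater Logistics SA: 12%.
Aggregating (R1): 22.302% + 2.604% + 12% = 36.906%.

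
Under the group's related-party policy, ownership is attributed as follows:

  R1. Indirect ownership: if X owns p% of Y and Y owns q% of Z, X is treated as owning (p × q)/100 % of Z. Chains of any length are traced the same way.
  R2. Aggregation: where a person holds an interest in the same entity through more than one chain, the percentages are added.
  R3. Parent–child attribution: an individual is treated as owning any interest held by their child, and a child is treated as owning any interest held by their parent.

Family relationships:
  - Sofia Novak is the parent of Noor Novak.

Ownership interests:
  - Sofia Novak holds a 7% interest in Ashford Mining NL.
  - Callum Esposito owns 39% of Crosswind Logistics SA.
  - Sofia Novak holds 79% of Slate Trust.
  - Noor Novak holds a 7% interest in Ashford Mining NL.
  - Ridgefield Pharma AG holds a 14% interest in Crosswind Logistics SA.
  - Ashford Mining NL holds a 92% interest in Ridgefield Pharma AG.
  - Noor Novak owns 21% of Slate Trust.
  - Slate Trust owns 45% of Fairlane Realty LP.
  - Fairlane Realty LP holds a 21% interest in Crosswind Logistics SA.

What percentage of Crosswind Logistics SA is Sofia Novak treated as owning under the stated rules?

By parent–child attribution (R3), Sofia Novak is treated as also owning Noor Novak's interest in Ashford Mining NL, giving 7% + 7% = 14%.
By parent–child attribution (R3), Sofia Novak is treated as also owning Noor Novak's interest in Slate Trust, giving 79% + 21% = 100%.
Chain via Ashford Mining NL → Ridgefield Pharma AG (R1): 14% × 92% × 14% = 1.8032% of Crosswind Logistics SA.
Chain via Slate Trust → Fairlane Realty LP (R1): 100% × 45% × 21% = 9.45% of Crosswind Logistics SA.
Aggregating (R2): 1.8032% + 9.45% = 11.2532%.

11.2532%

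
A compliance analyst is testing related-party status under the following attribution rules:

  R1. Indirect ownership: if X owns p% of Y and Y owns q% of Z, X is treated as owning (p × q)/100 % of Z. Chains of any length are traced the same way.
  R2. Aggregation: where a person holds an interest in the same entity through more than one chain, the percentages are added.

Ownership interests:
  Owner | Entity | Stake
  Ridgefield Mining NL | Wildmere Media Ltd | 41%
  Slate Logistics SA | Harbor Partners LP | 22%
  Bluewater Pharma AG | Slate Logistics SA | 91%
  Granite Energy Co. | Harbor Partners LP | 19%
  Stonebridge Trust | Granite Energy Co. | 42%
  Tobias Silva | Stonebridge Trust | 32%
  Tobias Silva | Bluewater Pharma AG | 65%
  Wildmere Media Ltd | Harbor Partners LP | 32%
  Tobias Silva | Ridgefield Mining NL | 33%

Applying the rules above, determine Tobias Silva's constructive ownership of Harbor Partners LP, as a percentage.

Chain via Stonebridge Trust → Granite Energy Co. (R1): 32% × 42% × 19% = 2.5536% of Harbor Partners LP.
Chain via Ridgefield Mining NL → Wildmere Media Ltd (R1): 33% × 41% × 32% = 4.3296% of Harbor Partners LP.
Chain via Bluewater Pharma AG → Slate Logistics SA (R1): 65% × 91% × 22% = 13.013% of Harbor Partners LP.
Aggregating (R2): 2.5536% + 4.3296% + 13.013% = 19.8962%.

19.8962%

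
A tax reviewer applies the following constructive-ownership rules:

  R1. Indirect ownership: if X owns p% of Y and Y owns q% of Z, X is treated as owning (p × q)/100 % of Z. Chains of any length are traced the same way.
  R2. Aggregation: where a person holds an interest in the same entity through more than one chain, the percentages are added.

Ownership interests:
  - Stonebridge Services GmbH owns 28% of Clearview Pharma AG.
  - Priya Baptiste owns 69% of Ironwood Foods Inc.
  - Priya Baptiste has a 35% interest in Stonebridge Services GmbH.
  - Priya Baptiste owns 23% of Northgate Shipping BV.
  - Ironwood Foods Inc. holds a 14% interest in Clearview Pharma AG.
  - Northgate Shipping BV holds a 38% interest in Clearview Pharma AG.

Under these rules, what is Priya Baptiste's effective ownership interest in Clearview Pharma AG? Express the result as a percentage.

28.2%

Chain via Northgate Shipping BV (R1): 23% × 38% = 8.74% of Clearview Pharma AG.
Chain via Ironwood Foods Inc. (R1): 69% × 14% = 9.66% of Clearview Pharma AG.
Chain via Stonebridge Services GmbH (R1): 35% × 28% = 9.8% of Clearview Pharma AG.
Aggregating (R2): 8.74% + 9.66% + 9.8% = 28.2%.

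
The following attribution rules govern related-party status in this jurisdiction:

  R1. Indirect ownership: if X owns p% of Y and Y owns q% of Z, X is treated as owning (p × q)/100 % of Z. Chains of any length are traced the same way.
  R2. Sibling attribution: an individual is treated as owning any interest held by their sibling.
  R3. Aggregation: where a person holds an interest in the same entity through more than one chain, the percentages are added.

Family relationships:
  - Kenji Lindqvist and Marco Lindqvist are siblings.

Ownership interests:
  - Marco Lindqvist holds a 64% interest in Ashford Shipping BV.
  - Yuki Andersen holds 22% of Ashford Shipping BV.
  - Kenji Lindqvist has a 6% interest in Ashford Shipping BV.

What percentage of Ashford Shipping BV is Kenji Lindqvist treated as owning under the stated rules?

70%

By sibling attribution (R2), Kenji Lindqvist is treated as also owning Marco Lindqvist's interest in Ashford Shipping BV, giving 6% + 64% = 70%.
Direct interest in Ashford Shipping BV: 70%.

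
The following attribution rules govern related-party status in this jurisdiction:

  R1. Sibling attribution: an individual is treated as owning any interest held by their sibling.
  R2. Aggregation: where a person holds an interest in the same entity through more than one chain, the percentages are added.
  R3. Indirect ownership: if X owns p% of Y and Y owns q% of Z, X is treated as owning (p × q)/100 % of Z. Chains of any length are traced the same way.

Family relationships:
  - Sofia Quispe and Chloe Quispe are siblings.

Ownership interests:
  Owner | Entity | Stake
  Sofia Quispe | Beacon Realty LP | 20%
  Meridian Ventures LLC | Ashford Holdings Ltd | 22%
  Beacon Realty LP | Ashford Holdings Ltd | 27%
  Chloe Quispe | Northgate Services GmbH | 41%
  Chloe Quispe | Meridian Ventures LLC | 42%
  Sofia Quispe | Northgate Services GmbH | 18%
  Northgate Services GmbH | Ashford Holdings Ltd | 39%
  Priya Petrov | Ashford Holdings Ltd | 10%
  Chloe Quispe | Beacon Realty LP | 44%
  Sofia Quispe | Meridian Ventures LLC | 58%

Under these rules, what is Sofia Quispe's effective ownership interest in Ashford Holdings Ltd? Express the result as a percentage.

62.29%

By sibling attribution (R1), Sofia Quispe is treated as also owning Chloe Quispe's interest in Meridian Ventures LLC, giving 58% + 42% = 100%.
By sibling attribution (R1), Sofia Quispe is treated as also owning Chloe Quispe's interest in Northgate Services GmbH, giving 18% + 41% = 59%.
By sibling attribution (R1), Sofia Quispe is treated as also owning Chloe Quispe's interest in Beacon Realty LP, giving 20% + 44% = 64%.
Chain via Meridian Ventures LLC (R3): 100% × 22% = 22% of Ashford Holdings Ltd.
Chain via Northgate Services GmbH (R3): 59% × 39% = 23.01% of Ashford Holdings Ltd.
Chain via Beacon Realty LP (R3): 64% × 27% = 17.28% of Ashford Holdings Ltd.
Aggregating (R2): 22% + 23.01% + 17.28% = 62.29%.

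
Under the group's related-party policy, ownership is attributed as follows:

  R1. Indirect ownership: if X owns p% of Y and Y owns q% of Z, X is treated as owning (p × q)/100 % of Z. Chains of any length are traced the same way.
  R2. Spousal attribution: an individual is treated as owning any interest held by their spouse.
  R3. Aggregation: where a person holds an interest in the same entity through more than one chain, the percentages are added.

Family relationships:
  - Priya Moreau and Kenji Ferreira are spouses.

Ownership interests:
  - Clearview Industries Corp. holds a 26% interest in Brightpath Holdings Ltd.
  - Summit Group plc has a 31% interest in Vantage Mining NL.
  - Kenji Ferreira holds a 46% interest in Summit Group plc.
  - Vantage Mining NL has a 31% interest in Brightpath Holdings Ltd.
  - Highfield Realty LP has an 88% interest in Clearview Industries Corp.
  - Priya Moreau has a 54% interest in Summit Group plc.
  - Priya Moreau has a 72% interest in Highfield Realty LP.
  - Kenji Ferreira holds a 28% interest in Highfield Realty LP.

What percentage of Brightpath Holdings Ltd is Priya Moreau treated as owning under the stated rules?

32.49%

By spousal attribution (R2), Priya Moreau is treated as also owning Kenji Ferreira's interest in Highfield Realty LP, giving 72% + 28% = 100%.
By spousal attribution (R2), Priya Moreau is treated as also owning Kenji Ferreira's interest in Summit Group plc, giving 54% + 46% = 100%.
Chain via Highfield Realty LP → Clearview Industries Corp. (R1): 100% × 88% × 26% = 22.88% of Brightpath Holdings Ltd.
Chain via Summit Group plc → Vantage Mining NL (R1): 100% × 31% × 31% = 9.61% of Brightpath Holdings Ltd.
Aggregating (R3): 22.88% + 9.61% = 32.49%.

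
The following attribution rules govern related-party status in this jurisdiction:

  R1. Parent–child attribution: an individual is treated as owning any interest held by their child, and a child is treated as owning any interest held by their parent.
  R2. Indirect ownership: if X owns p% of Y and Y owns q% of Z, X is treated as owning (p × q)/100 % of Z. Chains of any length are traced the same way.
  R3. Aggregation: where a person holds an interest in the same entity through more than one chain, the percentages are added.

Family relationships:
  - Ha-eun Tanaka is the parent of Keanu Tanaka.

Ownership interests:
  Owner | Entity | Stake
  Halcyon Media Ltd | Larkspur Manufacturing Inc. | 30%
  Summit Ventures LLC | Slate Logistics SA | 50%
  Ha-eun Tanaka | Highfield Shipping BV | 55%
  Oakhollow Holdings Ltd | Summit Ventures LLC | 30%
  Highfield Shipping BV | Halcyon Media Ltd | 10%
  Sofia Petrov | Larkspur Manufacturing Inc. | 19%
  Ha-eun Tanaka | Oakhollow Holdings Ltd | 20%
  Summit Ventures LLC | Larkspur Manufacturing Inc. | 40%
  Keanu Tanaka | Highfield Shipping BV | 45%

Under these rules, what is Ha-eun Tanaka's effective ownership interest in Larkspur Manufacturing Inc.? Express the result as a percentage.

By parent–child attribution (R1), Ha-eun Tanaka is treated as also owning Keanu Tanaka's interest in Highfield Shipping BV, giving 55% + 45% = 100%.
Chain via Highfield Shipping BV → Halcyon Media Ltd (R2): 100% × 10% × 30% = 3% of Larkspur Manufacturing Inc.
Chain via Oakhollow Holdings Ltd → Summit Ventures LLC (R2): 20% × 30% × 40% = 2.4% of Larkspur Manufacturing Inc.
Aggregating (R3): 3% + 2.4% = 5.4%.

5.4%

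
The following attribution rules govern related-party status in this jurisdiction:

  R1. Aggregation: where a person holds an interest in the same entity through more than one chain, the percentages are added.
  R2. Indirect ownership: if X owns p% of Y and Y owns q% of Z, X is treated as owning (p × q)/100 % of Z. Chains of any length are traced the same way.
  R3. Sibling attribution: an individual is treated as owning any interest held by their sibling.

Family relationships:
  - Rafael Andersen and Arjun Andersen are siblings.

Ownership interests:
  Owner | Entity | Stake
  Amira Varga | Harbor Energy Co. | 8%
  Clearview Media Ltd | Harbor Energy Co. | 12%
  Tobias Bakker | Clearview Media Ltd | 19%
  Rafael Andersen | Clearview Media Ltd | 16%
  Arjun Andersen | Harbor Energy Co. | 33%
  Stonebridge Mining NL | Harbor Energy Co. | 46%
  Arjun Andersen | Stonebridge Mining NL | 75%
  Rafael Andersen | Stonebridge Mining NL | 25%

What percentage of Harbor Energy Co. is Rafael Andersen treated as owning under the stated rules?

80.92%

By sibling attribution (R3), Rafael Andersen is treated as also owning Arjun Andersen's interest in Stonebridge Mining NL, giving 25% + 75% = 100%.
By sibling attribution (R3), Rafael Andersen is treated as owning Arjun Andersen's 33% interest in Harbor Energy Co.
Chain via Clearview Media Ltd (R2): 16% × 12% = 1.92% of Harbor Energy Co.
Chain via Stonebridge Mining NL (R2): 100% × 46% = 46% of Harbor Energy Co.
Direct interest in Harbor Energy Co: 33%.
Aggregating (R1): 1.92% + 46% + 33% = 80.92%.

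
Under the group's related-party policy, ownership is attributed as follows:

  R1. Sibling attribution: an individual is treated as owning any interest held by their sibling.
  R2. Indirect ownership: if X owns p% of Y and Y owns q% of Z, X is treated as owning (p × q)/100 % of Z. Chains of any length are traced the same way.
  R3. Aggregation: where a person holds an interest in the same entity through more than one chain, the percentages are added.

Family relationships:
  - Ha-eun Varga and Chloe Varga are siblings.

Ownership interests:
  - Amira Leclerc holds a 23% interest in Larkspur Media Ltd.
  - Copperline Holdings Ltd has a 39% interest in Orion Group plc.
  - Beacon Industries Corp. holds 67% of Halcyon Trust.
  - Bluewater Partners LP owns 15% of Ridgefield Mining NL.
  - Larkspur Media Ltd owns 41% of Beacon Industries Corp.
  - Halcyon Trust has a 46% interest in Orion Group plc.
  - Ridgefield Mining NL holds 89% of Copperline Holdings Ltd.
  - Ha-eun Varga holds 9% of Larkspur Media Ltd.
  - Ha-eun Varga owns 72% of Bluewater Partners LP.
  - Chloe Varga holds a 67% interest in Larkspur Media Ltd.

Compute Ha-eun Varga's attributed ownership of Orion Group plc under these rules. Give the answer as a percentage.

By sibling attribution (R1), Ha-eun Varga is treated as also owning Chloe Varga's interest in Larkspur Media Ltd, giving 9% + 67% = 76%.
Chain via Larkspur Media Ltd → Beacon Industries Corp. → Halcyon Trust (R2): 76% × 41% × 67% × 46% = 9.603512% of Orion Group plc.
Chain via Bluewater Partners LP → Ridgefield Mining NL → Copperline Holdings Ltd (R2): 72% × 15% × 89% × 39% = 3.74868% of Orion Group plc.
Aggregating (R3): 9.603512% + 3.74868% = 13.352192%.

13.352192%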